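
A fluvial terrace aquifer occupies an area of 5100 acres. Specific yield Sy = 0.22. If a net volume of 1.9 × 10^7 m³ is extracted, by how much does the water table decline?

Δh ≈ 4.18 m

A = 5100 acres = 2.064 × 10^7 m²
Δh = ΔV / (Sy × A) = 1.9 × 10^7 m³ / (0.22 × 2.064 × 10^7 m²) = 4.184 m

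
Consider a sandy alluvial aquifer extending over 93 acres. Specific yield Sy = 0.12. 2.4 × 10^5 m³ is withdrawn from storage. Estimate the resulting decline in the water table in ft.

A = 93 acres = 3.764 × 10^5 m²
Δh = ΔV / (Sy × A) = 2.4 × 10^5 m³ / (0.12 × 3.764 × 10^5 m²) = 5.314 m
Δh = 5.314 m = 17.43 ft

Δh ≈ 17.4 ft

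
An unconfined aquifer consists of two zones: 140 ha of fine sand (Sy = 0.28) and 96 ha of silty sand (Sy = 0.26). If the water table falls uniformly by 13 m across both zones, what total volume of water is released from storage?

ΔV ≈ 8.34 × 10^6 m³

A₁ = 140 ha = 1.4 × 10^6 m²; A₂ = 96 ha = 9.6 × 10^5 m²
ΔV₁ = 0.28 × 1.4 × 10^6 × 13 = 5.096 × 10^6 m³
ΔV₂ = 0.26 × 9.6 × 10^5 × 13 = 3.245 × 10^6 m³
ΔV = ΔV₁ + ΔV₂ = 8.341 × 10^6 m³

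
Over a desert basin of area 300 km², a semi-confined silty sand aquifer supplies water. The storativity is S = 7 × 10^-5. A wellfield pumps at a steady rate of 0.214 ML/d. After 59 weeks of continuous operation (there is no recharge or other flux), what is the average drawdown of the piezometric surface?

Δh ≈ 4.21 m

A = 300 km² = 3 × 10^8 m²
Q = 0.214 ML/d = 214 m³/d
t = 59 weeks = 413 d
ΔV = Q × t = 214 m³/d × 413 d = 88380 m³
Δh = ΔV / (S × A) = 88380 / (7 × 10^-5 × 3 × 10^8) = 4.209 m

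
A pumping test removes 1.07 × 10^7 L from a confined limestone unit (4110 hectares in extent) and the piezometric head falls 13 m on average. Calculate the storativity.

S ≈ 2 × 10^-5

A = 4110 hectares = 4.11 × 10^7 m²
ΔV = 1.07 × 10^7 L = 10700 m³
S = ΔV / (A × Δh) = 10700 m³ / (4.11 × 10^7 m² × 13 m) = 2.003 × 10^-5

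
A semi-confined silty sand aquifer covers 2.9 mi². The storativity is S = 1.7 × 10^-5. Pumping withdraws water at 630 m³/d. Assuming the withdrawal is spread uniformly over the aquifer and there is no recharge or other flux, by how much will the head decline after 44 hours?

Δh ≈ 9.05 m

A = 2.9 mi² = 7.511 × 10^6 m²
t = 44 hours = 1.833 d
ΔV = Q × t = 630 m³/d × 1.833 d = 1155 m³
Δh = ΔV / (S × A) = 1155 / (1.7 × 10^-5 × 7.511 × 10^6) = 9.046 m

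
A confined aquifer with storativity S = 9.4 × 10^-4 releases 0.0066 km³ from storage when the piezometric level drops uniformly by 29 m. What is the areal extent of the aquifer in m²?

A ≈ 2.42 × 10^8 m²

ΔV = 0.0066 km³ = 6.6 × 10^6 m³
A = ΔV / (S × Δh) = 6.6 × 10^6 / (9.4 × 10^-4 × 29) = 2.421 × 10^8 m²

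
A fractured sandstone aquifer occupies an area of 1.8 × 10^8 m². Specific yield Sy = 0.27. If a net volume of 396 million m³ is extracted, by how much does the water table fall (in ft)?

Δh ≈ 26.7 ft

ΔV = 396 million m³ = 3.96 × 10^8 m³
Δh = ΔV / (Sy × A) = 3.96 × 10^8 m³ / (0.27 × 1.8 × 10^8 m²) = 8.148 m
Δh = 8.148 m = 26.73 ft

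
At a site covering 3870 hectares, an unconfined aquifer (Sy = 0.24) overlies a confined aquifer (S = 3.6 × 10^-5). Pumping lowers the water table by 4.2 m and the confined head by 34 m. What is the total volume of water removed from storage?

ΔV ≈ 3.91 × 10^7 m³

A = 3870 hectares = 3.87 × 10^7 m²
Unconfined: ΔV_u = Sy × A × Δh_u = 0.24 × 3.87 × 10^7 × 4.2 = 3.901 × 10^7 m³
Confined: ΔV_c = S × A × Δh_c = 3.6 × 10^-5 × 3.87 × 10^7 × 34 = 47370 m³
Total ΔV = 3.901 × 10^7 + 47370 = 3.906 × 10^7 m³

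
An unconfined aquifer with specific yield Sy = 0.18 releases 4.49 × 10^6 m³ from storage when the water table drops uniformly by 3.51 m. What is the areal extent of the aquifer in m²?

A ≈ 7.11 × 10^6 m²

A = ΔV / (Sy × Δh) = 4.49 × 10^6 / (0.18 × 3.51) = 7.107 × 10^6 m²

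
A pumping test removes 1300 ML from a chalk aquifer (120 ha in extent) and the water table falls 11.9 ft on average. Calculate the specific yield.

A = 120 ha = 1.2 × 10^6 m²
Δh = 11.9 ft = 3.627 m
ΔV = 1300 ML = 1.3 × 10^6 m³
Sy = ΔV / (A × Δh) = 1.3 × 10^6 m³ / (1.2 × 10^6 m² × 3.627 m) = 0.2987

Sy ≈ 0.3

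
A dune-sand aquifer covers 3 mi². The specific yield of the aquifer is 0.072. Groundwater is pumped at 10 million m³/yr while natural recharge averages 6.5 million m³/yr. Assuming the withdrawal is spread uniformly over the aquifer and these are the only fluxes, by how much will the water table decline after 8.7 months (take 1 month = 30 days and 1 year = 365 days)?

A = 3 mi² = 7.77 × 10^6 m²
Net abstraction = 10 − 6.5 = 3.5 million m³/yr
Q_net = 3.5 million m³/yr = 9589 m³/d
t = 8.7 months = 261 d
ΔV = Q × t = 9589 m³/d × 261 d = 2.503 × 10^6 m³
Δh = ΔV / (Sy × A) = 2.503 × 10^6 / (0.072 × 7.77 × 10^6) = 4.474 m

Δh ≈ 4.47 m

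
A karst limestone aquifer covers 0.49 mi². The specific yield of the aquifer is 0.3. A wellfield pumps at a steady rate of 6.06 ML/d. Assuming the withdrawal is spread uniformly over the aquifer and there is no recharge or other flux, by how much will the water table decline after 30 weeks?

Δh ≈ 3.34 m

A = 0.49 mi² = 1.269 × 10^6 m²
Q = 6.06 ML/d = 6060 m³/d
t = 30 weeks = 210 d
ΔV = Q × t = 6060 m³/d × 210 d = 1.273 × 10^6 m³
Δh = ΔV / (Sy × A) = 1.273 × 10^6 / (0.3 × 1.269 × 10^6) = 3.343 m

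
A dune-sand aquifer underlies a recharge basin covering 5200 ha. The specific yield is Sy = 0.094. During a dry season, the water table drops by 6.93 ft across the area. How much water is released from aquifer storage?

ΔV ≈ 1.03 × 10^7 m³

A = 5200 ha = 5.2 × 10^7 m²
Δh = 6.93 ft = 2.112 m
ΔV = Sy × A × Δh = 0.094 × 5.2 × 10^7 m² × 2.112 m = 1.032 × 10^7 m³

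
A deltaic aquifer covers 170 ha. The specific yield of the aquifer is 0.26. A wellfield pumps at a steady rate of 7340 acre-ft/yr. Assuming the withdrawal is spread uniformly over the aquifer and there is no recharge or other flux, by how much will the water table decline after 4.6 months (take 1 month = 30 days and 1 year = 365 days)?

A = 170 ha = 1.7 × 10^6 m²
Q = 7340 acre-ft/yr = 24800 m³/d
t = 4.6 months = 138 d
ΔV = Q × t = 24800 m³/d × 138 d = 3.423 × 10^6 m³
Δh = ΔV / (Sy × A) = 3.423 × 10^6 / (0.26 × 1.7 × 10^6) = 7.744 m

Δh ≈ 7.74 m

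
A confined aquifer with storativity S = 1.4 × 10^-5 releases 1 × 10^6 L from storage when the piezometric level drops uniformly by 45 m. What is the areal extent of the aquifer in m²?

ΔV = 1 × 10^6 L = 1000 m³
A = ΔV / (S × Δh) = 1000 / (1.4 × 10^-5 × 45) = 1.587 × 10^6 m²

A ≈ 1.59 × 10^6 m²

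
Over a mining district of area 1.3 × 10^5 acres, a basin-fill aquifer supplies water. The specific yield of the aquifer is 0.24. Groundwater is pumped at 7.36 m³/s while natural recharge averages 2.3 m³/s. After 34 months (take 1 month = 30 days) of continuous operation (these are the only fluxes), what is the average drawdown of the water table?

A = 1.3 × 10^5 acres = 5.261 × 10^8 m²
Net abstraction = 7.36 − 2.3 = 5.06 m³/s
Q_net = 5.06 m³/s = 4.372 × 10^5 m³/d
t = 34 months = 1020 d
ΔV = Q × t = 4.372 × 10^5 m³/d × 1020 d = 4.459 × 10^8 m³
Δh = ΔV / (Sy × A) = 4.459 × 10^8 / (0.24 × 5.261 × 10^8) = 3.532 m

Δh ≈ 3.53 m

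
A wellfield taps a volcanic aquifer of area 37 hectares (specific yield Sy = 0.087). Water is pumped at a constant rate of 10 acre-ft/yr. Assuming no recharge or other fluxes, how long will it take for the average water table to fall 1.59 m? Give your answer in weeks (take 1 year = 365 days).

t ≈ 216 weeks

A = 37 hectares = 3.7 × 10^5 m²
ΔV = Sy × A × Δh = 0.087 × 3.7 × 10^5 × 1.59 = 51180 m³
Q = 10 acre-ft/yr = 33.79 m³/d
t = ΔV / Q = 51180 m³ / 33.79 m³/d = 1515 d
t = 1515 d ≈ 216.4 weeks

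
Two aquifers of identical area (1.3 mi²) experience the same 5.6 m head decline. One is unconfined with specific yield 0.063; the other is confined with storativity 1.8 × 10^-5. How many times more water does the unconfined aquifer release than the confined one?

A = 1.3 mi² = 3.367 × 10^6 m²
Unconfined: ΔV_u = Sy × A × Δh = 0.063 × 3.367 × 10^6 × 5.6 = 1.188 × 10^6 m³
Confined: ΔV_c = S × A × Δh = 1.8 × 10^-5 × 3.367 × 10^6 × 5.6 = 339.4 m³
Ratio = ΔV_u / ΔV_c = Sy / S = 0.063 / 1.8 × 10^-5 = 3500

ΔV_u / ΔV_c ≈ 3500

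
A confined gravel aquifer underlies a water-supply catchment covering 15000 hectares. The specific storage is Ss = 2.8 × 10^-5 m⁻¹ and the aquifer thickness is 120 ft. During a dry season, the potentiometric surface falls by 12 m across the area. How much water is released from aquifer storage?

b = 120 ft = 36.58 m
S = Ss × b = 2.8 × 10^-5 m⁻¹ × 36.58 m = 1.024 × 10^-3
A = 15000 hectares = 1.5 × 10^8 m²
ΔV = S × A × Δh = 0.001024 × 1.5 × 10^8 m² × 12 m = 1.843 × 10^6 m³

ΔV ≈ 1.84 × 10^6 m³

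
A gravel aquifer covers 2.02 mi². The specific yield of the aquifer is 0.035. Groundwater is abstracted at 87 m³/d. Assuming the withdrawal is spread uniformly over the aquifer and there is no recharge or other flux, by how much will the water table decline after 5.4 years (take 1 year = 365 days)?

A = 2.02 mi² = 5.232 × 10^6 m²
t = 5.4 years = 1971 d
ΔV = Q × t = 87 m³/d × 1971 d = 1.715 × 10^5 m³
Δh = ΔV / (Sy × A) = 1.715 × 10^5 / (0.035 × 5.232 × 10^6) = 0.9365 m

Δh ≈ 0.936 m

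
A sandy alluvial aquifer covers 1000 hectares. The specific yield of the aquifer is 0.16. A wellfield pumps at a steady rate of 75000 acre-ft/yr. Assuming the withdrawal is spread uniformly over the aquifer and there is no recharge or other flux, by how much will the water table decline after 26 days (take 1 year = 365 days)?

A = 1000 hectares = 1 × 10^7 m²
Q = 75000 acre-ft/yr = 2.535 × 10^5 m³/d
ΔV = Q × t = 2.535 × 10^5 m³/d × 26 d = 6.59 × 10^6 m³
Δh = ΔV / (Sy × A) = 6.59 × 10^6 / (0.16 × 1 × 10^7) = 4.119 m

Δh ≈ 4.12 m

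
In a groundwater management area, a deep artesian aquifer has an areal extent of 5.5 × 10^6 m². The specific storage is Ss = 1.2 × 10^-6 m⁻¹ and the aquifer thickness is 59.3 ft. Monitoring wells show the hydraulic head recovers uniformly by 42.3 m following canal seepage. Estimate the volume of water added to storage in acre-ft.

b = 59.3 ft = 18.07 m
S = Ss × b = 1.2 × 10^-6 m⁻¹ × 18.07 m = 2.169 × 10^-5
ΔV = S × A × Δh = 2.169 × 10^-5 × 5.5 × 10^6 m² × 42.3 m = 5046 m³
ΔV = 5046 m³ = 4.091 acre-ft

ΔV ≈ 4.09 acre-ft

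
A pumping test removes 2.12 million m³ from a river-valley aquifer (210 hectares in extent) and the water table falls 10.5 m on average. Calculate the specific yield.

Sy ≈ 0.096

A = 210 hectares = 2.1 × 10^6 m²
ΔV = 2.12 million m³ = 2.12 × 10^6 m³
Sy = ΔV / (A × Δh) = 2.12 × 10^6 m³ / (2.1 × 10^6 m² × 10.5 m) = 0.09615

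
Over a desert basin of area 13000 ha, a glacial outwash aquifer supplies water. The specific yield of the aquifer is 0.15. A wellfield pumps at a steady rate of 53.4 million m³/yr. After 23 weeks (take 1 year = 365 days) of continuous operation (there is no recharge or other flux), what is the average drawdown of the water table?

Δh ≈ 1.21 m

A = 13000 ha = 1.3 × 10^8 m²
Q = 53.4 million m³/yr = 1.463 × 10^5 m³/d
t = 23 weeks = 161 d
ΔV = Q × t = 1.463 × 10^5 m³/d × 161 d = 2.355 × 10^7 m³
Δh = ΔV / (Sy × A) = 2.355 × 10^7 / (0.15 × 1.3 × 10^8) = 1.208 m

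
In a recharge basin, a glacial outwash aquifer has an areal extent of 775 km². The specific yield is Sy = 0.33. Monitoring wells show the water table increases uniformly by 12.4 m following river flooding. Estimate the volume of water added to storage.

ΔV ≈ 3.17 × 10^9 m³

A = 775 km² = 7.75 × 10^8 m²
ΔV = Sy × A × Δh = 0.33 × 7.75 × 10^8 m² × 12.4 m = 3.171 × 10^9 m³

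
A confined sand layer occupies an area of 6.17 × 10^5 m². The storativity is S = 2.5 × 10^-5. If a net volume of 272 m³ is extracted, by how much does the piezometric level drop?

Δh ≈ 17.6 m

Δh = ΔV / (S × A) = 272 m³ / (2.5 × 10^-5 × 6.17 × 10^5 m²) = 17.63 m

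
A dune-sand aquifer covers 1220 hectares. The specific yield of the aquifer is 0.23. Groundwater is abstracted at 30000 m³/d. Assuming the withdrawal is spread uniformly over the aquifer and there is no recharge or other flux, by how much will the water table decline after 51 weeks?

Δh ≈ 3.82 m

A = 1220 hectares = 1.22 × 10^7 m²
t = 51 weeks = 357 d
ΔV = Q × t = 30000 m³/d × 357 d = 1.071 × 10^7 m³
Δh = ΔV / (Sy × A) = 1.071 × 10^7 / (0.23 × 1.22 × 10^7) = 3.817 m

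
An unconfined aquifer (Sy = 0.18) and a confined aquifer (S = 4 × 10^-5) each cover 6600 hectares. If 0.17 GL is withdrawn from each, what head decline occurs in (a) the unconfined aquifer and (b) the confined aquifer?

Δh_u ≈ 0.0143 m; Δh_c ≈ 64.4 m

A = 6600 hectares = 6.6 × 10^7 m²
ΔV = 0.17 GL = 1.7 × 10^5 m³
Unconfined: Δh_u = ΔV/(Sy·A) = 1.7 × 10^5/(0.18 × 6.6 × 10^7) = 0.01431 m
Confined: Δh_c = ΔV/(S·A) = 1.7 × 10^5/(4 × 10^-5 × 6.6 × 10^7) = 64.39 m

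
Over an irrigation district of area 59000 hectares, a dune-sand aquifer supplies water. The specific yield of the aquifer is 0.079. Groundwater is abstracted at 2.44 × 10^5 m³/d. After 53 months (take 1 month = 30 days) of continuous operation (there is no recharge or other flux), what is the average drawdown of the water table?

Δh ≈ 8.32 m

A = 59000 hectares = 5.9 × 10^8 m²
t = 53 months = 1590 d
ΔV = Q × t = 2.44 × 10^5 m³/d × 1590 d = 3.88 × 10^8 m³
Δh = ΔV / (Sy × A) = 3.88 × 10^8 / (0.079 × 5.9 × 10^8) = 8.324 m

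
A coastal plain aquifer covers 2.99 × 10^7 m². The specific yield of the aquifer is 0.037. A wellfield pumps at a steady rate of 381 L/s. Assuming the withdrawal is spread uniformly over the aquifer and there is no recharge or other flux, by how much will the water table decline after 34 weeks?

Δh ≈ 7.08 m

Q = 381 L/s = 32920 m³/d
t = 34 weeks = 238 d
ΔV = Q × t = 32920 m³/d × 238 d = 7.835 × 10^6 m³
Δh = ΔV / (Sy × A) = 7.835 × 10^6 / (0.037 × 2.99 × 10^7) = 7.082 m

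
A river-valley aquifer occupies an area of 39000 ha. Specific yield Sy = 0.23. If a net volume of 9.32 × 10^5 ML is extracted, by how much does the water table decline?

Δh ≈ 10.4 m

A = 39000 ha = 3.9 × 10^8 m²
ΔV = 9.32 × 10^5 ML = 9.32 × 10^8 m³
Δh = ΔV / (Sy × A) = 9.32 × 10^8 m³ / (0.23 × 3.9 × 10^8 m²) = 10.39 m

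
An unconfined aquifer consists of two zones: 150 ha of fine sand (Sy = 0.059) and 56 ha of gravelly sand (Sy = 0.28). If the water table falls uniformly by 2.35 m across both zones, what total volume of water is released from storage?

A₁ = 150 ha = 1.5 × 10^6 m²; A₂ = 56 ha = 5.6 × 10^5 m²
ΔV₁ = 0.059 × 1.5 × 10^6 × 2.35 = 2.08 × 10^5 m³
ΔV₂ = 0.28 × 5.6 × 10^5 × 2.35 = 3.685 × 10^5 m³
ΔV = ΔV₁ + ΔV₂ = 5.765 × 10^5 m³

ΔV ≈ 5.76 × 10^5 m³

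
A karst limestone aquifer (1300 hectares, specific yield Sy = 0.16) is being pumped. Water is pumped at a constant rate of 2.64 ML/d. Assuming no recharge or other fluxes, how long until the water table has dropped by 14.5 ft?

t ≈ 3480 days

A = 1300 hectares = 1.3 × 10^7 m²
Δh = 14.5 ft = 4.42 m
ΔV = Sy × A × Δh = 0.16 × 1.3 × 10^7 × 4.42 = 9.193 × 10^6 m³
Q = 2.64 ML/d = 2640 m³/d
t = ΔV / Q = 9.193 × 10^6 m³ / 2640 m³/d = 3482 d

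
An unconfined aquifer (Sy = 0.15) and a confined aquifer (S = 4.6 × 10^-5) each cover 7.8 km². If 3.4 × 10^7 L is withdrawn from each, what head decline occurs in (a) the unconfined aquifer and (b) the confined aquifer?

Δh_u ≈ 0.0291 m; Δh_c ≈ 94.8 m

A = 7.8 km² = 7.8 × 10^6 m²
ΔV = 3.4 × 10^7 L = 34000 m³
Unconfined: Δh_u = ΔV/(Sy·A) = 34000/(0.15 × 7.8 × 10^6) = 0.02906 m
Confined: Δh_c = ΔV/(S·A) = 34000/(4.6 × 10^-5 × 7.8 × 10^6) = 94.76 m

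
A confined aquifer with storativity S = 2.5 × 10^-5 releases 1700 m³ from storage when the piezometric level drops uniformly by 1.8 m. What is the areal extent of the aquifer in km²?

A = ΔV / (S × Δh) = 1700 / (2.5 × 10^-5 × 1.8) = 3.778 × 10^7 m²
A = 3.778 × 10^7 m² = 37.78 km²

A ≈ 37.8 km²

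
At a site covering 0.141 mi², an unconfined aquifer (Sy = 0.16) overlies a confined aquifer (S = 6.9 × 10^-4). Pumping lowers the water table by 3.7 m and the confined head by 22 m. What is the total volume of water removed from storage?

A = 0.141 mi² = 3.652 × 10^5 m²
Unconfined: ΔV_u = Sy × A × Δh_u = 0.16 × 3.652 × 10^5 × 3.7 = 2.162 × 10^5 m³
Confined: ΔV_c = S × A × Δh_c = 6.9 × 10^-4 × 3.652 × 10^5 × 22 = 5544 m³
Total ΔV = 2.162 × 10^5 + 5544 = 2.217 × 10^5 m³

ΔV ≈ 2.22 × 10^5 m³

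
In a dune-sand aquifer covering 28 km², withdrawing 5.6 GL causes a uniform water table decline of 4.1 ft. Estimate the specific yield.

Sy ≈ 0.16

A = 28 km² = 2.8 × 10^7 m²
Δh = 4.1 ft = 1.25 m
ΔV = 5.6 GL = 5.6 × 10^6 m³
Sy = ΔV / (A × Δh) = 5.6 × 10^6 m³ / (2.8 × 10^7 m² × 1.25 m) = 0.16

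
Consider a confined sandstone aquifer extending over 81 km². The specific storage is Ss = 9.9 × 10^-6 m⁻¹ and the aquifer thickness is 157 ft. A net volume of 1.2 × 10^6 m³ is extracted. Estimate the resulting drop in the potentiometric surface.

b = 157 ft = 47.85 m
S = Ss × b = 9.9 × 10^-6 m⁻¹ × 47.85 m = 4.738 × 10^-4
A = 81 km² = 8.1 × 10^7 m²
Δh = ΔV / (S × A) = 1.2 × 10^6 m³ / (4.738 × 10^-4 × 8.1 × 10^7 m²) = 31.27 m

Δh ≈ 31.3 m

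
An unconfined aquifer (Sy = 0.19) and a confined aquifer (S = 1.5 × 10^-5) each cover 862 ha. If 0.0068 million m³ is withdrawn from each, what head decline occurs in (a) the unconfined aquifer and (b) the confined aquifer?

A = 862 ha = 8.62 × 10^6 m²
ΔV = 0.0068 million m³ = 6800 m³
Unconfined: Δh_u = ΔV/(Sy·A) = 6800/(0.19 × 8.62 × 10^6) = 0.004152 m
Confined: Δh_c = ΔV/(S·A) = 6800/(1.5 × 10^-5 × 8.62 × 10^6) = 52.59 m

Δh_u ≈ 0.00415 m; Δh_c ≈ 52.6 m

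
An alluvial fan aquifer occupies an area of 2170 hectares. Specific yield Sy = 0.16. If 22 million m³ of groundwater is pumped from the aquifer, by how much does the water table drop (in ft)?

A = 2170 hectares = 2.17 × 10^7 m²
ΔV = 22 million m³ = 2.2 × 10^7 m³
Δh = ΔV / (Sy × A) = 2.2 × 10^7 m³ / (0.16 × 2.17 × 10^7 m²) = 6.336 m
Δh = 6.336 m = 20.79 ft

Δh ≈ 20.8 ft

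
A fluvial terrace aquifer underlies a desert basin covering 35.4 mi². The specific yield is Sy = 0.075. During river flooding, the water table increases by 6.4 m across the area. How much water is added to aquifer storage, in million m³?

ΔV ≈ 44 million m³

A = 35.4 mi² = 9.169 × 10^7 m²
ΔV = Sy × A × Δh = 0.075 × 9.169 × 10^7 m² × 6.4 m = 4.401 × 10^7 m³
ΔV = 4.401 × 10^7 m³ = 44.01 million m³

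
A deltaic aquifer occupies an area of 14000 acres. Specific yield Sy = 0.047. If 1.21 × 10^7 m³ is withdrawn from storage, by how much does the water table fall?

A = 14000 acres = 5.666 × 10^7 m²
Δh = ΔV / (Sy × A) = 1.21 × 10^7 m³ / (0.047 × 5.666 × 10^7 m²) = 4.544 m

Δh ≈ 4.54 m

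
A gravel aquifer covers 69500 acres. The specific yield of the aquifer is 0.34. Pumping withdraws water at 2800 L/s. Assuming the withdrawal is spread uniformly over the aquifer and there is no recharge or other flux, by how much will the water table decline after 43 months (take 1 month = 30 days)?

Δh ≈ 3.26 m

A = 69500 acres = 2.813 × 10^8 m²
Q = 2800 L/s = 2.419 × 10^5 m³/d
t = 43 months = 1290 d
ΔV = Q × t = 2.419 × 10^5 m³/d × 1290 d = 3.121 × 10^8 m³
Δh = ΔV / (Sy × A) = 3.121 × 10^8 / (0.34 × 2.813 × 10^8) = 3.263 m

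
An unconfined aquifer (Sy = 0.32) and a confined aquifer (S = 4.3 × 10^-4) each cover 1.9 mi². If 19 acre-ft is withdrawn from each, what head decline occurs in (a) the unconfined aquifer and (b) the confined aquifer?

Δh_u ≈ 0.0149 m; Δh_c ≈ 11.1 m

A = 1.9 mi² = 4.921 × 10^6 m²
ΔV = 19 acre-ft = 23440 m³
Unconfined: Δh_u = ΔV/(Sy·A) = 23440/(0.32 × 4.921 × 10^6) = 0.01488 m
Confined: Δh_c = ΔV/(S·A) = 23440/(4.3 × 10^-4 × 4.921 × 10^6) = 11.08 m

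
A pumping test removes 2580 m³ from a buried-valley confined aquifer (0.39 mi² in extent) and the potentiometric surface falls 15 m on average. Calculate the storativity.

S ≈ 1.7 × 10^-4

A = 0.39 mi² = 1.01 × 10^6 m²
S = ΔV / (A × Δh) = 2580 m³ / (1.01 × 10^6 m² × 15 m) = 1.703 × 10^-4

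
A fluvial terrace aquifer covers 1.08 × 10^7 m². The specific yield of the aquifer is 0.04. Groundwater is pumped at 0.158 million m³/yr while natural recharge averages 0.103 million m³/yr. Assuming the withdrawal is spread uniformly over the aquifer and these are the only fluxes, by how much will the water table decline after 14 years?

Net abstraction = 0.158 − 0.103 = 0.055 million m³/yr
Q_net = 0.055 million m³/yr = 150.7 m³/d
t = 14 years = 5110 d
ΔV = Q × t = 150.7 m³/d × 5110 d = 7.7 × 10^5 m³
Δh = ΔV / (Sy × A) = 7.7 × 10^5 / (0.04 × 1.08 × 10^7) = 1.782 m

Δh ≈ 1.78 m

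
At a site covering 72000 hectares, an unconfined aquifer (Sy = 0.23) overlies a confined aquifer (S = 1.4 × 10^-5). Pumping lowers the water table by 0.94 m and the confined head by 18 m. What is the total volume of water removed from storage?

A = 72000 hectares = 7.2 × 10^8 m²
Unconfined: ΔV_u = Sy × A × Δh_u = 0.23 × 7.2 × 10^8 × 0.94 = 1.557 × 10^8 m³
Confined: ΔV_c = S × A × Δh_c = 1.4 × 10^-5 × 7.2 × 10^8 × 18 = 1.814 × 10^5 m³
Total ΔV = 1.557 × 10^8 + 1.814 × 10^5 = 1.558 × 10^8 m³

ΔV ≈ 1.56 × 10^8 m³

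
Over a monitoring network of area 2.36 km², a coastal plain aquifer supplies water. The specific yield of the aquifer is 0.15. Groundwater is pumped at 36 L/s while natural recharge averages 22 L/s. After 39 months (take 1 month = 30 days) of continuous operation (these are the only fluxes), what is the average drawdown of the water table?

Δh ≈ 4 m

A = 2.36 km² = 2.36 × 10^6 m²
Net abstraction = 36 − 22 = 14 L/s
Q_net = 14 L/s = 1210 m³/d
t = 39 months = 1170 d
ΔV = Q × t = 1210 m³/d × 1170 d = 1.415 × 10^6 m³
Δh = ΔV / (Sy × A) = 1.415 × 10^6 / (0.15 × 2.36 × 10^6) = 3.998 m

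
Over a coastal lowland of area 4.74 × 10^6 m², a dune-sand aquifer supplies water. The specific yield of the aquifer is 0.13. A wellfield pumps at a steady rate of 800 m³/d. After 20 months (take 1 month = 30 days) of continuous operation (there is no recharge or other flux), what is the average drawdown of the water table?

Δh ≈ 0.779 m

t = 20 months = 600 d
ΔV = Q × t = 800 m³/d × 600 d = 4.8 × 10^5 m³
Δh = ΔV / (Sy × A) = 4.8 × 10^5 / (0.13 × 4.74 × 10^6) = 0.779 m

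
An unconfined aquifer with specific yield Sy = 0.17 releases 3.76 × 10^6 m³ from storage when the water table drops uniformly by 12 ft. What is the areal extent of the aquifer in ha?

A ≈ 605 ha

Δh = 12 ft = 3.658 m
A = ΔV / (Sy × Δh) = 3.76 × 10^6 / (0.17 × 3.658) = 6.047 × 10^6 m²
A = 6.047 × 10^6 m² = 604.7 ha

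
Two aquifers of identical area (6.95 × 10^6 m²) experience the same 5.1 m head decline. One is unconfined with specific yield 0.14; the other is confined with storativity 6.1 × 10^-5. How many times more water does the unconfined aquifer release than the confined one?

Unconfined: ΔV_u = Sy × A × Δh = 0.14 × 6.95 × 10^6 × 5.1 = 4.962 × 10^6 m³
Confined: ΔV_c = S × A × Δh = 6.1 × 10^-5 × 6.95 × 10^6 × 5.1 = 2162 m³
Ratio = ΔV_u / ΔV_c = Sy / S = 0.14 / 6.1 × 10^-5 = 2295

ΔV_u / ΔV_c ≈ 2300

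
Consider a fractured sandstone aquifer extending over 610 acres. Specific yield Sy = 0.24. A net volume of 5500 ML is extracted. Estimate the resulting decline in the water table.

A = 610 acres = 2.469 × 10^6 m²
ΔV = 5500 ML = 5.5 × 10^6 m³
Δh = ΔV / (Sy × A) = 5.5 × 10^6 m³ / (0.24 × 2.469 × 10^6 m²) = 9.283 m

Δh ≈ 9.28 m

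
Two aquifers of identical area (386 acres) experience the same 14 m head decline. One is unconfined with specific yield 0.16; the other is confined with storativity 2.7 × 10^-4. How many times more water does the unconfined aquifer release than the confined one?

A = 386 acres = 1.562 × 10^6 m²
Unconfined: ΔV_u = Sy × A × Δh = 0.16 × 1.562 × 10^6 × 14 = 3.499 × 10^6 m³
Confined: ΔV_c = S × A × Δh = 2.7 × 10^-4 × 1.562 × 10^6 × 14 = 5905 m³
Ratio = ΔV_u / ΔV_c = Sy / S = 0.16 / 2.7 × 10^-4 = 592.6

ΔV_u / ΔV_c ≈ 593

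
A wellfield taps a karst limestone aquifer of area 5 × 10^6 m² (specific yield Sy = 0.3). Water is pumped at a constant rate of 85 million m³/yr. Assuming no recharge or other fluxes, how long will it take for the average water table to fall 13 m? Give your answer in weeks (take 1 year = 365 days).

t ≈ 12 weeks

ΔV = Sy × A × Δh = 0.3 × 5 × 10^6 × 13 = 1.95 × 10^7 m³
Q = 85 million m³/yr = 2.329 × 10^5 m³/d
t = ΔV / Q = 1.95 × 10^7 m³ / 2.329 × 10^5 m³/d = 83.74 d
t = 83.74 d ≈ 11.96 weeks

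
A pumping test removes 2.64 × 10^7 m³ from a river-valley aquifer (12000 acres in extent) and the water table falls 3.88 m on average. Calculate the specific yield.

A = 12000 acres = 4.856 × 10^7 m²
Sy = ΔV / (A × Δh) = 2.64 × 10^7 m³ / (4.856 × 10^7 m² × 3.88 m) = 0.1401

Sy ≈ 0.14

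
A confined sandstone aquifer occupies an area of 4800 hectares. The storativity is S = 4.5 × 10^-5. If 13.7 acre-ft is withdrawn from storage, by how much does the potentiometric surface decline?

A = 4800 hectares = 4.8 × 10^7 m²
ΔV = 13.7 acre-ft = 16900 m³
Δh = ΔV / (S × A) = 16900 m³ / (4.5 × 10^-5 × 4.8 × 10^7 m²) = 7.823 m

Δh ≈ 7.82 m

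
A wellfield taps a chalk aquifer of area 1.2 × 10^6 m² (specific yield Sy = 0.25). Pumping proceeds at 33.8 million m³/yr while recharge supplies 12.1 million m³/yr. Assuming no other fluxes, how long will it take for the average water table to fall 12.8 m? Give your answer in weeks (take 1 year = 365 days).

ΔV = Sy × A × Δh = 0.25 × 1.2 × 10^6 × 12.8 = 3.84 × 10^6 m³
Net withdrawal = 33.8 − 12.1 = 21.7 million m³/yr = 59450 m³/d
t = ΔV / Q = 3.84 × 10^6 m³ / 59450 m³/d = 64.59 d
t = 64.59 d ≈ 9.227 weeks

t ≈ 9.23 weeks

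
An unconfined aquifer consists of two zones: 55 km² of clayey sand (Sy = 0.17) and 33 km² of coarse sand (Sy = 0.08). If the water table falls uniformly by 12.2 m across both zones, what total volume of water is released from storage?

ΔV ≈ 1.46 × 10^8 m³

A₁ = 55 km² = 5.5 × 10^7 m²; A₂ = 33 km² = 3.3 × 10^7 m²
ΔV₁ = 0.17 × 5.5 × 10^7 × 12.2 = 1.141 × 10^8 m³
ΔV₂ = 0.08 × 3.3 × 10^7 × 12.2 = 3.221 × 10^7 m³
ΔV = ΔV₁ + ΔV₂ = 1.463 × 10^8 m³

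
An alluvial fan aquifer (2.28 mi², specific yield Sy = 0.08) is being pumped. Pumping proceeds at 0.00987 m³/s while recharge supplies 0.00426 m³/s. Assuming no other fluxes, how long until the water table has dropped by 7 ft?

A = 2.28 mi² = 5.905 × 10^6 m²
Δh = 7 ft = 2.134 m
ΔV = Sy × A × Δh = 0.08 × 5.905 × 10^6 × 2.134 = 1.008 × 10^6 m³
Net withdrawal = 0.00987 − 0.00426 = 0.00561 m³/s = 484.7 m³/d
t = ΔV / Q = 1.008 × 10^6 m³ / 484.7 m³/d = 2080 d

t ≈ 2080 days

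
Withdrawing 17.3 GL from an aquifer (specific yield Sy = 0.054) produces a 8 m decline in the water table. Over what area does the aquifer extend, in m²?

A ≈ 4 × 10^7 m²

ΔV = 17.3 GL = 1.73 × 10^7 m³
A = ΔV / (Sy × Δh) = 1.73 × 10^7 / (0.054 × 8) = 4.005 × 10^7 m²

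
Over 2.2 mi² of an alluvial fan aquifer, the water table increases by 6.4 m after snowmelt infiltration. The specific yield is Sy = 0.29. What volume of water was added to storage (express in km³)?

A = 2.2 mi² = 5.698 × 10^6 m²
ΔV = Sy × A × Δh = 0.29 × 5.698 × 10^6 m² × 6.4 m = 1.058 × 10^7 m³
ΔV = 1.058 × 10^7 m³ = 0.01058 km³

ΔV ≈ 0.0106 km³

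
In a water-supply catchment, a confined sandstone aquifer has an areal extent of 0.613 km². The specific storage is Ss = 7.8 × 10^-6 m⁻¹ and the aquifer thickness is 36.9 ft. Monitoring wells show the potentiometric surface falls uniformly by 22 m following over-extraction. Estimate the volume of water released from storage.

ΔV ≈ 1180 m³

b = 36.9 ft = 11.25 m
S = Ss × b = 7.8 × 10^-6 m⁻¹ × 11.25 m = 8.773 × 10^-5
A = 0.613 km² = 6.13 × 10^5 m²
ΔV = S × A × Δh = 8.773 × 10^-5 × 6.13 × 10^5 m² × 22 m = 1183 m³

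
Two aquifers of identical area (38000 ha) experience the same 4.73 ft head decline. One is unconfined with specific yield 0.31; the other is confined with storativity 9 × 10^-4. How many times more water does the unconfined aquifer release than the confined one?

A = 38000 ha = 3.8 × 10^8 m²
Δh = 4.73 ft = 1.442 m
Unconfined: ΔV_u = Sy × A × Δh = 0.31 × 3.8 × 10^8 × 1.442 = 1.698 × 10^8 m³
Confined: ΔV_c = S × A × Δh = 9 × 10^-4 × 3.8 × 10^8 × 1.442 = 4.931 × 10^5 m³
Ratio = ΔV_u / ΔV_c = Sy / S = 0.31 / 9 × 10^-4 = 344.4

ΔV_u / ΔV_c ≈ 344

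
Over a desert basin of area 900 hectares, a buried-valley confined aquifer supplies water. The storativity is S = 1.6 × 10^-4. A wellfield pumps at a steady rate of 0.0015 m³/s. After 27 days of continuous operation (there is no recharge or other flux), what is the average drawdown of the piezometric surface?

A = 900 hectares = 9 × 10^6 m²
Q = 0.0015 m³/s = 129.6 m³/d
ΔV = Q × t = 129.6 m³/d × 27 d = 3499 m³
Δh = ΔV / (S × A) = 3499 / (1.6 × 10^-4 × 9 × 10^6) = 2.43 m

Δh ≈ 2.43 m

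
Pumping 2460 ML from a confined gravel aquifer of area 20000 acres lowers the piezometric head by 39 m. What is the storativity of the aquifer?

A = 20000 acres = 8.094 × 10^7 m²
ΔV = 2460 ML = 2.46 × 10^6 m³
S = ΔV / (A × Δh) = 2.46 × 10^6 m³ / (8.094 × 10^7 m² × 39 m) = 7.793 × 10^-4

S ≈ 7.8 × 10^-4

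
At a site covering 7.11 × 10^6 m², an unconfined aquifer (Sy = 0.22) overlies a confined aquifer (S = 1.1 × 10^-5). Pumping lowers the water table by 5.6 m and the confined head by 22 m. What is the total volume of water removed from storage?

Unconfined: ΔV_u = Sy × A × Δh_u = 0.22 × 7.11 × 10^6 × 5.6 = 8.76 × 10^6 m³
Confined: ΔV_c = S × A × Δh_c = 1.1 × 10^-5 × 7.11 × 10^6 × 22 = 1721 m³
Total ΔV = 8.76 × 10^6 + 1721 = 8.761 × 10^6 m³

ΔV ≈ 8.76 × 10^6 m³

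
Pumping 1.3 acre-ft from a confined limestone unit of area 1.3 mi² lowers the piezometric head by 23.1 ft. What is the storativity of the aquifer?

S ≈ 6.8 × 10^-5

A = 1.3 mi² = 3.367 × 10^6 m²
Δh = 23.1 ft = 7.041 m
ΔV = 1.3 acre-ft = 1604 m³
S = ΔV / (A × Δh) = 1604 m³ / (3.367 × 10^6 m² × 7.041 m) = 6.764 × 10^-5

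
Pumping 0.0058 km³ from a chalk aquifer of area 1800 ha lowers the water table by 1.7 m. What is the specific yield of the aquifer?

Sy ≈ 0.19

A = 1800 ha = 1.8 × 10^7 m²
ΔV = 0.0058 km³ = 5.8 × 10^6 m³
Sy = ΔV / (A × Δh) = 5.8 × 10^6 m³ / (1.8 × 10^7 m² × 1.7 m) = 0.1895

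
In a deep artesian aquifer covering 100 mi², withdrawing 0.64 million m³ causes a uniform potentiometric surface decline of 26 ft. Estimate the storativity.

A = 100 mi² = 2.59 × 10^8 m²
Δh = 26 ft = 7.925 m
ΔV = 0.64 million m³ = 6.4 × 10^5 m³
S = ΔV / (A × Δh) = 6.4 × 10^5 m³ / (2.59 × 10^8 m² × 7.925 m) = 3.118 × 10^-4

S ≈ 3.1 × 10^-4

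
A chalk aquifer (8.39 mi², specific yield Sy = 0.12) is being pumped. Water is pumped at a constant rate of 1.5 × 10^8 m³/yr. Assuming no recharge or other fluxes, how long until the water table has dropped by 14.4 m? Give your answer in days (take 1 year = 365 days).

t ≈ 91.4 days

A = 8.39 mi² = 2.173 × 10^7 m²
ΔV = Sy × A × Δh = 0.12 × 2.173 × 10^7 × 14.4 = 3.755 × 10^7 m³
Q = 1.5 × 10^8 m³/yr = 4.11 × 10^5 m³/d
t = ΔV / Q = 3.755 × 10^7 m³ / 4.11 × 10^5 m³/d = 91.37 d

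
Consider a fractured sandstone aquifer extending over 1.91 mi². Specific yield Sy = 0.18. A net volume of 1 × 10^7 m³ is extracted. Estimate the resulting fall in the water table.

A = 1.91 mi² = 4.947 × 10^6 m²
Δh = ΔV / (Sy × A) = 1 × 10^7 m³ / (0.18 × 4.947 × 10^6 m²) = 11.23 m

Δh ≈ 11.2 m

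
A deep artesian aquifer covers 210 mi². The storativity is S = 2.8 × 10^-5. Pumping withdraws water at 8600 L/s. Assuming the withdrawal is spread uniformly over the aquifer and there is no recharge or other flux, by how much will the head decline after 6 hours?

Δh ≈ 12.2 m

A = 210 mi² = 5.439 × 10^8 m²
Q = 8600 L/s = 7.43 × 10^5 m³/d
t = 6 hours = 0.25 d
ΔV = Q × t = 7.43 × 10^5 m³/d × 0.25 d = 1.858 × 10^5 m³
Δh = ΔV / (S × A) = 1.858 × 10^5 / (2.8 × 10^-5 × 5.439 × 10^8) = 12.2 m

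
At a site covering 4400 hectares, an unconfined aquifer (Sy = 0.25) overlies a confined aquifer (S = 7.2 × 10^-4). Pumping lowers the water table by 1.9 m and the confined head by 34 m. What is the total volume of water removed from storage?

ΔV ≈ 2.2 × 10^7 m³

A = 4400 hectares = 4.4 × 10^7 m²
Unconfined: ΔV_u = Sy × A × Δh_u = 0.25 × 4.4 × 10^7 × 1.9 = 2.09 × 10^7 m³
Confined: ΔV_c = S × A × Δh_c = 7.2 × 10^-4 × 4.4 × 10^7 × 34 = 1.077 × 10^6 m³
Total ΔV = 2.09 × 10^7 + 1.077 × 10^6 = 2.198 × 10^7 m³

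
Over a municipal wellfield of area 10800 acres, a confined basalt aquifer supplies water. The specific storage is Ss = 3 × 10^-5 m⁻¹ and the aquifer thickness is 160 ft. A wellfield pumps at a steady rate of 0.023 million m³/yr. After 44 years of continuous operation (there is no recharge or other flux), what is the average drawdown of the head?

b = 160 ft = 48.77 m
S = Ss × b = 3 × 10^-5 m⁻¹ × 48.77 m = 1.463 × 10^-3
A = 10800 acres = 4.371 × 10^7 m²
Q = 0.023 million m³/yr = 63.01 m³/d
t = 44 years = 16060 d
ΔV = Q × t = 63.01 m³/d × 16060 d = 1.012 × 10^6 m³
Δh = ΔV / (S × A) = 1.012 × 10^6 / (0.001463 × 4.371 × 10^7) = 15.83 m

Δh ≈ 15.8 m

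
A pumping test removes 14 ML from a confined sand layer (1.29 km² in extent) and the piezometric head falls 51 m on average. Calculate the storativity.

S ≈ 2.1 × 10^-4

A = 1.29 km² = 1.29 × 10^6 m²
ΔV = 14 ML = 14000 m³
S = ΔV / (A × Δh) = 14000 m³ / (1.29 × 10^6 m² × 51 m) = 2.128 × 10^-4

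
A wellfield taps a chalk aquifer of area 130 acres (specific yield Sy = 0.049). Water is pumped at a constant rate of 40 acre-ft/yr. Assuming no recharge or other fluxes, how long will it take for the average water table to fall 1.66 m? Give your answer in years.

t ≈ 0.867 years

A = 130 acres = 5.261 × 10^5 m²
ΔV = Sy × A × Δh = 0.049 × 5.261 × 10^5 × 1.66 = 42790 m³
Q = 40 acre-ft/yr = 135.2 m³/d
t = ΔV / Q = 42790 m³ / 135.2 m³/d = 316.6 d
t = 316.6 d ≈ 0.8673 years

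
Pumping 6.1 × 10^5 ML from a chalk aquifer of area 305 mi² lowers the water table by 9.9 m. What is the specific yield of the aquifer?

A = 305 mi² = 7.899 × 10^8 m²
ΔV = 6.1 × 10^5 ML = 6.1 × 10^8 m³
Sy = ΔV / (A × Δh) = 6.1 × 10^8 m³ / (7.899 × 10^8 m² × 9.9 m) = 0.078

Sy ≈ 0.078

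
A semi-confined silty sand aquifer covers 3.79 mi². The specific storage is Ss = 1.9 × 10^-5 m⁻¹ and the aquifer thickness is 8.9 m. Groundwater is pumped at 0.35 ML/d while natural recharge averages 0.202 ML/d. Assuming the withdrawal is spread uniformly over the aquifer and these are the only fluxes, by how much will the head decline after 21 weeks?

S = Ss × b = 1.9 × 10^-5 m⁻¹ × 8.9 m = 1.691 × 10^-4
A = 3.79 mi² = 9.816 × 10^6 m²
Net abstraction = 0.35 − 0.202 = 0.148 ML/d
Q_net = 0.148 ML/d = 148 m³/d
t = 21 weeks = 147 d
ΔV = Q × t = 148 m³/d × 147 d = 21760 m³
Δh = ΔV / (S × A) = 21760 / (1.691 × 10^-4 × 9.816 × 10^6) = 13.11 m

Δh ≈ 13.1 m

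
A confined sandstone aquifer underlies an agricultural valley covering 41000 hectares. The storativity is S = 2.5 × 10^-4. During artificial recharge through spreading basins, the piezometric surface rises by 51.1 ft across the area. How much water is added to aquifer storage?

ΔV ≈ 1.6 × 10^6 m³

A = 41000 hectares = 4.1 × 10^8 m²
Δh = 51.1 ft = 15.58 m
ΔV = S × A × Δh = 2.5 × 10^-4 × 4.1 × 10^8 m² × 15.58 m = 1.596 × 10^6 m³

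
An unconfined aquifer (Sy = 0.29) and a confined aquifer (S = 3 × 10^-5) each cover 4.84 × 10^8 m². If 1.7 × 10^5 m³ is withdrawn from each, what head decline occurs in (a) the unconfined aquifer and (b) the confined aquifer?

Unconfined: Δh_u = ΔV/(Sy·A) = 1.7 × 10^5/(0.29 × 4.84 × 10^8) = 0.001211 m
Confined: Δh_c = ΔV/(S·A) = 1.7 × 10^5/(3 × 10^-5 × 4.84 × 10^8) = 11.71 m

Δh_u ≈ 0.00121 m; Δh_c ≈ 11.7 m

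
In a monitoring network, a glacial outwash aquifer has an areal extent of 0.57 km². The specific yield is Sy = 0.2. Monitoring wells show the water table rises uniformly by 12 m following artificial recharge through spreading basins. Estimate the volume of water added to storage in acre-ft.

A = 0.57 km² = 5.7 × 10^5 m²
ΔV = Sy × A × Δh = 0.2 × 5.7 × 10^5 m² × 12 m = 1.368 × 10^6 m³
ΔV = 1.368 × 10^6 m³ = 1109 acre-ft

ΔV ≈ 1110 acre-ft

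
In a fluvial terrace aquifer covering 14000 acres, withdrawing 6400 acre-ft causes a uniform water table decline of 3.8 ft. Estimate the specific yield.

Sy ≈ 0.12

A = 14000 acres = 5.666 × 10^7 m²
Δh = 3.8 ft = 1.158 m
ΔV = 6400 acre-ft = 7.894 × 10^6 m³
Sy = ΔV / (A × Δh) = 7.894 × 10^6 m³ / (5.666 × 10^7 m² × 1.158 m) = 0.1203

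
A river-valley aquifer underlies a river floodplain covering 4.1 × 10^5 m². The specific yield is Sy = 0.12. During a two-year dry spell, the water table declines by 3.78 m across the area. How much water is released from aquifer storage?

ΔV = Sy × A × Δh = 0.12 × 4.1 × 10^5 m² × 3.78 m = 1.86 × 10^5 m³

ΔV ≈ 1.86 × 10^5 m³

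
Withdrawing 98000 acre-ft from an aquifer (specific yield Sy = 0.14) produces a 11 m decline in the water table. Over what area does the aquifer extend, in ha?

ΔV = 98000 acre-ft = 1.209 × 10^8 m³
A = ΔV / (Sy × Δh) = 1.209 × 10^8 / (0.14 × 11) = 7.849 × 10^7 m²
A = 7.849 × 10^7 m² = 7849 ha

A ≈ 7850 ha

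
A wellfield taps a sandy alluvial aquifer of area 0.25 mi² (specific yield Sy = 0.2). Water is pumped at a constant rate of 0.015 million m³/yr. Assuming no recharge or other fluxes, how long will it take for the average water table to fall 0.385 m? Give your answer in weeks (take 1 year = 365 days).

t ≈ 173 weeks

A = 0.25 mi² = 6.475 × 10^5 m²
ΔV = Sy × A × Δh = 0.2 × 6.475 × 10^5 × 0.385 = 49860 m³
Q = 0.015 million m³/yr = 41.1 m³/d
t = ΔV / Q = 49860 m³ / 41.1 m³/d = 1213 d
t = 1213 d ≈ 173.3 weeks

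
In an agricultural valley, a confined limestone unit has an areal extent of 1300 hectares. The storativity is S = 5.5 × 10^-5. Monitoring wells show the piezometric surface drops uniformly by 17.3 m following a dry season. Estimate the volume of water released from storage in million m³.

ΔV ≈ 0.0124 million m³

A = 1300 hectares = 1.3 × 10^7 m²
ΔV = S × A × Δh = 5.5 × 10^-5 × 1.3 × 10^7 m² × 17.3 m = 12370 m³
ΔV = 12370 m³ = 0.01237 million m³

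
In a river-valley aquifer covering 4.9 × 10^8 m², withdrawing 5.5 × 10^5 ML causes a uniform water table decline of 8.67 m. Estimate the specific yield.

ΔV = 5.5 × 10^5 ML = 5.5 × 10^8 m³
Sy = ΔV / (A × Δh) = 5.5 × 10^8 m³ / (4.9 × 10^8 m² × 8.67 m) = 0.1295

Sy ≈ 0.13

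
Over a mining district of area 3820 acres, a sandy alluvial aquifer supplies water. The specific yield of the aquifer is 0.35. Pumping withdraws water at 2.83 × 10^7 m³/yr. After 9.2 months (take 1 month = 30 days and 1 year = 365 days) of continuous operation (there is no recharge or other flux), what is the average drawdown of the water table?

Δh ≈ 3.96 m

A = 3820 acres = 1.546 × 10^7 m²
Q = 2.83 × 10^7 m³/yr = 77530 m³/d
t = 9.2 months = 276 d
ΔV = Q × t = 77530 m³/d × 276 d = 2.14 × 10^7 m³
Δh = ΔV / (Sy × A) = 2.14 × 10^7 / (0.35 × 1.546 × 10^7) = 3.955 m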